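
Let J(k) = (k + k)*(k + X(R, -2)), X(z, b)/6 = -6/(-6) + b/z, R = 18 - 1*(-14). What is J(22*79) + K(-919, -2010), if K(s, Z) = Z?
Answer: 12117661/2 ≈ 6.0588e+6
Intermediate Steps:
R = 32 (R = 18 + 14 = 32)
X(z, b) = 6 + 6*b/z (X(z, b) = 6*(-6/(-6) + b/z) = 6*(-6*(-⅙) + b/z) = 6*(1 + b/z) = 6 + 6*b/z)
J(k) = 2*k*(45/8 + k) (J(k) = (k + k)*(k + (6 + 6*(-2)/32)) = (2*k)*(k + (6 + 6*(-2)*(1/32))) = (2*k)*(k + (6 - 3/8)) = (2*k)*(k + 45/8) = (2*k)*(45/8 + k) = 2*k*(45/8 + k))
J(22*79) + K(-919, -2010) = (22*79)*(45 + 8*(22*79))/4 - 2010 = (¼)*1738*(45 + 8*1738) - 2010 = (¼)*1738*(45 + 13904) - 2010 = (¼)*1738*13949 - 2010 = 12121681/2 - 2010 = 12117661/2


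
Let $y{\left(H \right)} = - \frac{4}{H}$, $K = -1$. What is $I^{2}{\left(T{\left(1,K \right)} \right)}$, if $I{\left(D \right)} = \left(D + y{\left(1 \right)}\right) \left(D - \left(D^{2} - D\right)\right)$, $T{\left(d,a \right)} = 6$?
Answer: $2304$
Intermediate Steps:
$I{\left(D \right)} = \left(-4 + D\right) \left(- D^{2} + 2 D\right)$ ($I{\left(D \right)} = \left(D - \frac{4}{1}\right) \left(D - \left(D^{2} - D\right)\right) = \left(D - 4\right) \left(- D^{2} + 2 D\right) = \left(-4 + D\right) \left(- D^{2} + 2 D\right)$)
$I^{2}{\left(T{\left(1,K \right)} \right)} = \left(6 \left(-8 - 6^{2} + 6 \cdot 6\right)\right)^{2} = \left(6 \left(-8 - 36 + 36\right)\right)^{2} = \left(6 \left(-8\right)\right)^{2} = \left(-48\right)^{2} = 2304$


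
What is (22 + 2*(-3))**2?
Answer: 256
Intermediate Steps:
(22 + 2*(-3))**2 = (22 - 6)**2 = 16**2 = 256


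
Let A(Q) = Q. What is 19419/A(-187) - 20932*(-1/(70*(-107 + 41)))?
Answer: -2127956/19635 ≈ -108.38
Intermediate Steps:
19419/A(-187) - 20932*(-1/(70*(-107 + 41))) = 19419/(-187) - 20932*(-1/(70*(-107 + 41))) = 19419*(-1/187) - 20932/((-70*(-66))) = -19419/187 - 20932/4620 = -19419/187 - 20932*1/4620 = -19419/187 - 5233/1155 = -2127956/19635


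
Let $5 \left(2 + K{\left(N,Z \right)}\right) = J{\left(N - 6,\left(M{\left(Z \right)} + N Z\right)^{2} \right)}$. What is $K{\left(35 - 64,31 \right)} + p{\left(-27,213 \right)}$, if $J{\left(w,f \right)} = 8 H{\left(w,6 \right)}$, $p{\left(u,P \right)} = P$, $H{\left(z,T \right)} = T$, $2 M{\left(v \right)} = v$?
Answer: $\frac{1103}{5} \approx 220.6$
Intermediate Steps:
$M{\left(v \right)} = \frac{v}{2}$
$J{\left(w,f \right)} = 48$ ($J{\left(w,f \right)} = 8 \cdot 6 = 48$)
$K{\left(N,Z \right)} = \frac{38}{5}$ ($K{\left(N,Z \right)} = -2 + \frac{1}{5} \cdot 48 = -2 + \frac{48}{5} = \frac{38}{5}$)
$K{\left(35 - 64,31 \right)} + p{\left(-27,213 \right)} = \frac{38}{5} + 213 = \frac{1103}{5}$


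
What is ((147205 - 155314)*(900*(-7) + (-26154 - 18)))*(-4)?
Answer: -1053261792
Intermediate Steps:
((147205 - 155314)*(900*(-7) + (-26154 - 18)))*(-4) = -8109*(-6300 - 26172)*(-4) = -8109*(-32472)*(-4) = 263315448*(-4) = -1053261792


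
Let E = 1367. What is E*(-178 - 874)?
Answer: -1438084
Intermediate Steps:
E*(-178 - 874) = 1367*(-178 - 874) = 1367*(-1052) = -1438084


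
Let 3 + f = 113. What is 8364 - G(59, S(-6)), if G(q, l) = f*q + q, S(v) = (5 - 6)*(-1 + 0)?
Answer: 1815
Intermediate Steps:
f = 110 (f = -3 + 113 = 110)
S(v) = 1 (S(v) = -1*(-1) = 1)
G(q, l) = 111*q (G(q, l) = 110*q + q = 111*q)
8364 - G(59, S(-6)) = 8364 - 111*59 = 8364 - 1*6549 = 8364 - 6549 = 1815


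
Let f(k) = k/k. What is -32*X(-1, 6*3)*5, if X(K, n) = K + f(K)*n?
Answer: -2720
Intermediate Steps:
f(k) = 1
X(K, n) = K + n (X(K, n) = K + 1*n = K + n)
-32*X(-1, 6*3)*5 = -32*(-1 + 6*3)*5 = -32*(-1 + 18)*5 = -32*17*5 = -544*5 = -2720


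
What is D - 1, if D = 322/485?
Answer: -163/485 ≈ -0.33608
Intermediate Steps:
D = 322/485 (D = 322*(1/485) = 322/485 ≈ 0.66392)
D - 1 = 322/485 - 1 = -163/485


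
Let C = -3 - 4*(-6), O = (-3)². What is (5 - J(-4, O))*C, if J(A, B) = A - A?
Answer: 105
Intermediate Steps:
O = 9
C = 21 (C = -3 + 24 = 21)
J(A, B) = 0
(5 - J(-4, O))*C = (5 - 1*0)*21 = (5 + 0)*21 = 5*21 = 105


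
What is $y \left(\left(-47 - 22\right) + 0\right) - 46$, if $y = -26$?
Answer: $1748$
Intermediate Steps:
$y \left(\left(-47 - 22\right) + 0\right) - 46 = - 26 \left(\left(-47 - 22\right) + 0\right) - 46 = - 26 \left(-69 + 0\right) - 46 = \left(-26\right) \left(-69\right) - 46 = 1794 - 46 = 1748$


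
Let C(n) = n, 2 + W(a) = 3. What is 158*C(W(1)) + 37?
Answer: 195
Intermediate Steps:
W(a) = 1 (W(a) = -2 + 3 = 1)
158*C(W(1)) + 37 = 158*1 + 37 = 158 + 37 = 195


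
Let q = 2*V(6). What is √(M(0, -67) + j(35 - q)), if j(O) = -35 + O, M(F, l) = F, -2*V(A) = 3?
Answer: √3 ≈ 1.7320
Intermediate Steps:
V(A) = -3/2 (V(A) = -½*3 = -3/2)
q = -3 (q = 2*(-3/2) = -3)
√(M(0, -67) + j(35 - q)) = √(0 + (-35 + (35 - 1*(-3)))) = √(0 + (-35 + (35 + 3))) = √(0 + (-35 + 38)) = √(0 + 3) = √3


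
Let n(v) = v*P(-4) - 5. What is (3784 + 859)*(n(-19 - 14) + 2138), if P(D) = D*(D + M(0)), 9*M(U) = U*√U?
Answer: 7452015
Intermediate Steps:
M(U) = U^(3/2)/9 (M(U) = (U*√U)/9 = U^(3/2)/9)
P(D) = D² (P(D) = D*(D + 0^(3/2)/9) = D*(D + (⅑)*0) = D*(D + 0) = D*D = D²)
n(v) = -5 + 16*v (n(v) = v*(-4)² - 5 = v*16 - 5 = 16*v - 5 = -5 + 16*v)
(3784 + 859)*(n(-19 - 14) + 2138) = (3784 + 859)*((-5 + 16*(-19 - 14)) + 2138) = 4643*((-5 + 16*(-33)) + 2138) = 4643*((-5 - 528) + 2138) = 4643*(-533 + 2138) = 4643*1605 = 7452015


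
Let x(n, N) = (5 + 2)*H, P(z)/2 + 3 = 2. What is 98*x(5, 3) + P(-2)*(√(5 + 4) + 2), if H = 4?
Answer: 2734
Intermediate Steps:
P(z) = -2 (P(z) = -6 + 2*2 = -6 + 4 = -2)
x(n, N) = 28 (x(n, N) = (5 + 2)*4 = 7*4 = 28)
98*x(5, 3) + P(-2)*(√(5 + 4) + 2) = 98*28 - 2*(√(5 + 4) + 2) = 2744 - 2*(√9 + 2) = 2744 - 2*(3 + 2) = 2744 - 2*5 = 2744 - 10 = 2734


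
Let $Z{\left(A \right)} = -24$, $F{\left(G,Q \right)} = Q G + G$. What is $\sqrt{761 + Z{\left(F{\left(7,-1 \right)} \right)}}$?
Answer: $\sqrt{737} \approx 27.148$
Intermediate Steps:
$F{\left(G,Q \right)} = G + G Q$ ($F{\left(G,Q \right)} = G Q + G = G + G Q$)
$\sqrt{761 + Z{\left(F{\left(7,-1 \right)} \right)}} = \sqrt{761 - 24} = \sqrt{737}$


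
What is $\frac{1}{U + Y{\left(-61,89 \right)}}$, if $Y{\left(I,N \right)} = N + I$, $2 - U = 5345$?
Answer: $- \frac{1}{5315} \approx -0.00018815$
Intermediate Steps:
$U = -5343$ ($U = 2 - 5345 = -5343$)
$Y{\left(I,N \right)} = I + N$
$\frac{1}{U + Y{\left(-61,89 \right)}} = \frac{1}{-5343 + \left(-61 + 89\right)} = \frac{1}{-5343 + 28} = \frac{1}{-5315} = - \frac{1}{5315}$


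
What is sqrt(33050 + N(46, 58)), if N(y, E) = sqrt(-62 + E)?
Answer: sqrt(33050 + 2*I) ≈ 181.8 + 0.0055*I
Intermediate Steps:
sqrt(33050 + N(46, 58)) = sqrt(33050 + sqrt(-62 + 58)) = sqrt(33050 + sqrt(-4)) = sqrt(33050 + 2*I)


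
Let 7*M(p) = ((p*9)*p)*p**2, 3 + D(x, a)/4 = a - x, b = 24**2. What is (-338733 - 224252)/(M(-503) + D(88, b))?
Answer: -3940895/576122000309 ≈ -6.8404e-6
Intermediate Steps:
b = 576
D(x, a) = -12 - 4*x + 4*a (D(x, a) = -12 + 4*(a - x) = -12 + (-4*x + 4*a) = -12 - 4*x + 4*a)
M(p) = 9*p**4/7 (M(p) = (((p*9)*p)*p**2)/7 = (((9*p)*p)*p**2)/7 = ((9*p**2)*p**2)/7 = (9*p**4)/7 = 9*p**4/7)
(-338733 - 224252)/(M(-503) + D(88, b)) = (-338733 - 224252)/((9/7)*(-503)**4 + (-12 - 4*88 + 4*576)) = -562985/((9/7)*64013554081 + (-12 - 352 + 2304)) = -562985/(576121986729/7 + 1940) = -562985/576122000309/7 = -562985*7/576122000309 = -3940895/576122000309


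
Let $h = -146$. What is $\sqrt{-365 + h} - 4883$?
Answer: $-4883 + i \sqrt{511} \approx -4883.0 + 22.605 i$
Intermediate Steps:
$\sqrt{-365 + h} - 4883 = \sqrt{-365 - 146} - 4883 = \sqrt{-511} - 4883 = i \sqrt{511} - 4883 = -4883 + i \sqrt{511}$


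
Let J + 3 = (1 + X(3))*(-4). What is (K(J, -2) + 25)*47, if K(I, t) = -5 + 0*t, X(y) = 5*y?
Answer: 940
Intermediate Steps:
J = -67 (J = -3 + (1 + 5*3)*(-4) = -3 + (1 + 15)*(-4) = -3 + 16*(-4) = -3 - 64 = -67)
K(I, t) = -5 (K(I, t) = -5 + 0 = -5)
(K(J, -2) + 25)*47 = (-5 + 25)*47 = 20*47 = 940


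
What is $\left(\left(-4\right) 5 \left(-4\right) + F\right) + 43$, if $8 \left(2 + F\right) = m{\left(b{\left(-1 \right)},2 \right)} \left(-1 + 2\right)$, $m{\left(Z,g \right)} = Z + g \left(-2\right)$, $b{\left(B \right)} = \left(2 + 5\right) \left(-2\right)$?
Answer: $\frac{475}{4} \approx 118.75$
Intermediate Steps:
$b{\left(B \right)} = -14$ ($b{\left(B \right)} = 7 \left(-2\right) = -14$)
$m{\left(Z,g \right)} = Z - 2 g$
$F = - \frac{17}{4}$ ($F = -2 + \frac{\left(-14 - 4\right) \left(-1 + 2\right)}{8} = -2 + \frac{\left(-14 - 4\right) 1}{8} = -2 + \frac{\left(-18\right) 1}{8} = -2 + \frac{1}{8} \left(-18\right) = -2 - \frac{9}{4} = - \frac{17}{4} \approx -4.25$)
$\left(\left(-4\right) 5 \left(-4\right) + F\right) + 43 = \left(\left(-4\right) 5 \left(-4\right) - \frac{17}{4}\right) + 43 = \left(\left(-20\right) \left(-4\right) - \frac{17}{4}\right) + 43 = \left(80 - \frac{17}{4}\right) + 43 = \frac{303}{4} + 43 = \frac{475}{4}$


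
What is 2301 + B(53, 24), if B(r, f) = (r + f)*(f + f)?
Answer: 5997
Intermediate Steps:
B(r, f) = 2*f*(f + r) (B(r, f) = (f + r)*(2*f) = 2*f*(f + r))
2301 + B(53, 24) = 2301 + 2*24*(24 + 53) = 2301 + 2*24*77 = 2301 + 3696 = 5997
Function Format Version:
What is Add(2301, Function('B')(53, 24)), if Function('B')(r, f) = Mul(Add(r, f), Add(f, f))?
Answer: 5997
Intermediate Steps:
Function('B')(r, f) = Mul(2, f, Add(f, r)) (Function('B')(r, f) = Mul(Add(f, r), Mul(2, f)) = Mul(2, f, Add(f, r)))
Add(2301, Function('B')(53, 24)) = Add(2301, Mul(2, 24, Add(24, 53))) = Add(2301, Mul(2, 24, 77)) = Add(2301, 3696) = 5997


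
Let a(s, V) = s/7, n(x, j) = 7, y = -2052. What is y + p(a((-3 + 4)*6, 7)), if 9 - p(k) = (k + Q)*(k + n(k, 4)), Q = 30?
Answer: -111987/49 ≈ -2285.4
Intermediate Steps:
a(s, V) = s/7 (a(s, V) = s*(⅐) = s/7)
p(k) = 9 - (7 + k)*(30 + k) (p(k) = 9 - (k + 30)*(k + 7) = 9 - (30 + k)*(7 + k) = 9 - (7 + k)*(30 + k))
y + p(a((-3 + 4)*6, 7)) = -2052 + (-201 - (((-3 + 4)*6)/7)² - 37*(-3 + 4)*6/7) = -2052 + (-201 - ((1*6)/7)² - 37*1*6/7) = -2052 + (-201 - ((⅐)*6)² - 37*6/7) = -2052 + (-201 - (6/7)² - 37*6/7) = -2052 + (-201 - 1*36/49 - 222/7) = -2052 + (-201 - 36/49 - 222/7) = -2052 - 11439/49 = -111987/49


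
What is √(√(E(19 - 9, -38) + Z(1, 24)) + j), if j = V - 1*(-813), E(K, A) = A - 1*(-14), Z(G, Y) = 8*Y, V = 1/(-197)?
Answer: √(31551520 + 77618*√42)/197 ≈ 28.739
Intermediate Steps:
V = -1/197 ≈ -0.0050761
E(K, A) = 14 + A (E(K, A) = A + 14 = 14 + A)
j = 160160/197 (j = -1/197 - 1*(-813) = -1/197 + 813 = 160160/197 ≈ 813.00)
√(√(E(19 - 9, -38) + Z(1, 24)) + j) = √(√((14 - 38) + 8*24) + 160160/197) = √(√(-24 + 192) + 160160/197) = √(√168 + 160160/197) = √(2*√42 + 160160/197) = √(160160/197 + 2*√42)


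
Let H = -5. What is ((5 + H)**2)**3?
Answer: 0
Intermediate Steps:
((5 + H)**2)**3 = ((5 - 5)**2)**3 = (0**2)**3 = 0**3 = 0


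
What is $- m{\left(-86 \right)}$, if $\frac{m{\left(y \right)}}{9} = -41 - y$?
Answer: $-405$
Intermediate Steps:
$m{\left(y \right)} = -369 - 9 y$ ($m{\left(y \right)} = 9 \left(-41 - y\right) = -369 - 9 y$)
$- m{\left(-86 \right)} = - (-369 - -774) = - (-369 + 774) = \left(-1\right) 405 = -405$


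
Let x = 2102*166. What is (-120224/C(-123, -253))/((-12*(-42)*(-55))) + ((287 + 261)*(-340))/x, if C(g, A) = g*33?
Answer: -656432319824/1226882858355 ≈ -0.53504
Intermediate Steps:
x = 348932
C(g, A) = 33*g
(-120224/C(-123, -253))/((-12*(-42)*(-55))) + ((287 + 261)*(-340))/x = (-120224/(33*(-123)))/((-12*(-42)*(-55))) + ((287 + 261)*(-340))/348932 = (-120224/(-4059))/((504*(-55))) + (548*(-340))*(1/348932) = -120224*(-1/4059)/(-27720) - 186320*1/348932 = (120224/4059)*(-1/27720) - 46580/87233 = -15028/14064435 - 46580/87233 = -656432319824/1226882858355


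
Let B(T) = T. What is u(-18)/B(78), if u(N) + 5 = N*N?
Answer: 319/78 ≈ 4.0897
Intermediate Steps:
u(N) = -5 + N**2 (u(N) = -5 + N*N = -5 + N**2)
u(-18)/B(78) = (-5 + (-18)**2)/78 = (-5 + 324)*(1/78) = 319*(1/78) = 319/78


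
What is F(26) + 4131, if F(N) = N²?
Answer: 4807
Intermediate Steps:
F(26) + 4131 = 26² + 4131 = 676 + 4131 = 4807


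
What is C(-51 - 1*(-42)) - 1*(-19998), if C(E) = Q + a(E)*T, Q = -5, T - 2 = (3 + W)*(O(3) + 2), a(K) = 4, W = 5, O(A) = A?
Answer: 20161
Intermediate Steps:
T = 42 (T = 2 + (3 + 5)*(3 + 2) = 2 + 8*5 = 2 + 40 = 42)
C(E) = 163 (C(E) = -5 + 4*42 = -5 + 168 = 163)
C(-51 - 1*(-42)) - 1*(-19998) = 163 - 1*(-19998) = 163 + 19998 = 20161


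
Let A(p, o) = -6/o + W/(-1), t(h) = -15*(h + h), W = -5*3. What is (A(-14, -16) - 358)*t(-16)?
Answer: -164460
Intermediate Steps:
W = -15
t(h) = -30*h
A(p, o) = 15 - 6/o (A(p, o) = -6/o - 15/(-1) = -6/o - 15*(-1) = -6/o + 15 = 15 - 6/o)
(A(-14, -16) - 358)*t(-16) = ((15 - 6/(-16)) - 358)*(-30*(-16)) = ((15 - 6*(-1/16)) - 358)*480 = ((15 + 3/8) - 358)*480 = (123/8 - 358)*480 = -2741/8*480 = -164460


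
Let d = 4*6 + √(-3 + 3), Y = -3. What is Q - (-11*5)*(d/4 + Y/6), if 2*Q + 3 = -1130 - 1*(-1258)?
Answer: 365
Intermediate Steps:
d = 24 (d = 24 + √0 = 24 + 0 = 24)
Q = 125/2 (Q = -3/2 + (-1130 - 1*(-1258))/2 = -3/2 + (-1130 + 1258)/2 = -3/2 + (½)*128 = -3/2 + 64 = 125/2 ≈ 62.500)
Q - (-11*5)*(d/4 + Y/6) = 125/2 - (-11*5)*(24/4 - 3/6) = 125/2 - (-55)*(24*(¼) - 3*⅙) = 125/2 - (-55)*(6 - ½) = 125/2 - (-55)*11/2 = 125/2 - 1*(-605/2) = 125/2 + 605/2 = 365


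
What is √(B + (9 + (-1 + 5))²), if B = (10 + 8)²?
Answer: √493 ≈ 22.204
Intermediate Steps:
B = 324 (B = 18² = 324)
√(B + (9 + (-1 + 5))²) = √(324 + (9 + (-1 + 5))²) = √(324 + (9 + 4)²) = √(324 + 13²) = √(324 + 169) = √493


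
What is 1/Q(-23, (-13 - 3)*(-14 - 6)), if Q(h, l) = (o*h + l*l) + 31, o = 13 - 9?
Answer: 1/102339 ≈ 9.7715e-6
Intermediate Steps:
o = 4
Q(h, l) = 31 + l² + 4*h (Q(h, l) = (4*h + l*l) + 31 = (4*h + l²) + 31 = (l² + 4*h) + 31 = 31 + l² + 4*h)
1/Q(-23, (-13 - 3)*(-14 - 6)) = 1/(31 + ((-13 - 3)*(-14 - 6))² + 4*(-23)) = 1/(31 + (-16*(-20))² - 92) = 1/(31 + 320² - 92) = 1/(31 + 102400 - 92) = 1/102339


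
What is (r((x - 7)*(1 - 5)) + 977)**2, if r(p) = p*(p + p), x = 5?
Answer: 1221025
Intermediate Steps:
r(p) = 2*p**2 (r(p) = p*(2*p) = 2*p**2)
(r((x - 7)*(1 - 5)) + 977)**2 = (2*((5 - 7)*(1 - 5))**2 + 977)**2 = (2*(-2*(-4))**2 + 977)**2 = (2*8**2 + 977)**2 = (2*64 + 977)**2 = (128 + 977)**2 = 1105**2 = 1221025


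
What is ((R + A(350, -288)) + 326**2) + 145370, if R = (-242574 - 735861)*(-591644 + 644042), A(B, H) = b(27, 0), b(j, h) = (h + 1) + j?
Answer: -51267785456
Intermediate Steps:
b(j, h) = 1 + h + j (b(j, h) = (1 + h) + j = 1 + h + j)
A(B, H) = 28 (A(B, H) = 1 + 0 + 27 = 28)
R = -51268037130 (R = -978435*52398 = -51268037130)
((R + A(350, -288)) + 326**2) + 145370 = ((-51268037130 + 28) + 326**2) + 145370 = (-51268037102 + 106276) + 145370 = -51267930826 + 145370 = -51267785456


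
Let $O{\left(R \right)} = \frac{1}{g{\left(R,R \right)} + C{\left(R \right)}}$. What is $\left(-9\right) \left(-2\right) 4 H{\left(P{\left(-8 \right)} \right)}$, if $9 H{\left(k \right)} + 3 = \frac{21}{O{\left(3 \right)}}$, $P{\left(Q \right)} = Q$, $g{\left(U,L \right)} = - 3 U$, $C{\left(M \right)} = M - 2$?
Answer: $-1368$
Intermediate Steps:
$C{\left(M \right)} = -2 + M$
$O{\left(R \right)} = \frac{1}{-2 - 2 R}$ ($O{\left(R \right)} = \frac{1}{- 3 R + \left(-2 + R\right)} = \frac{1}{-2 - 2 R}$)
$H{\left(k \right)} = -19$ ($H{\left(k \right)} = - \frac{1}{3} + \frac{21 \frac{1}{\left(-1\right) \frac{1}{2 + 2 \cdot 3}}}{9} = - \frac{1}{3} + \frac{21 \frac{1}{\left(-1\right) \frac{1}{2 + 6}}}{9} = - \frac{1}{3} + \frac{21 \frac{1}{\left(-1\right) \frac{1}{8}}}{9} = - \frac{1}{3} + \frac{21 \frac{1}{- \frac{1}{8}}}{9} = - \frac{1}{3} + \frac{21 \left(-8\right)}{9} = - \frac{1}{3} + \frac{1}{9} \left(-168\right) = - \frac{1}{3} - \frac{56}{3} = -19$)
$\left(-9\right) \left(-2\right) 4 H{\left(P{\left(-8 \right)} \right)} = \left(-9\right) \left(-2\right) 4 \left(-19\right) = 18 \cdot 4 \left(-19\right) = 72 \left(-19\right) = -1368$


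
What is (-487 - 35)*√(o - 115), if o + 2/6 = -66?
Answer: -696*I*√102 ≈ -7029.3*I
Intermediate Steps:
o = -199/3 (o = -⅓ - 66 = -199/3 ≈ -66.333)
(-487 - 35)*√(o - 115) = (-487 - 35)*√(-199/3 - 115) = -696*I*√102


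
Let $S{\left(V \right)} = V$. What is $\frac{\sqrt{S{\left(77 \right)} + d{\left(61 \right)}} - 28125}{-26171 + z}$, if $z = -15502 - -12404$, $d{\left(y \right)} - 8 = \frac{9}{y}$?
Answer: $\frac{28125}{29269} - \frac{7 \sqrt{6466}}{1785409} \approx 0.9606$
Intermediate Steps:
$d{\left(y \right)} = 8 + \frac{9}{y}$
$z = -3098$ ($z = -15502 + 12404 = -3098$)
$\frac{\sqrt{S{\left(77 \right)} + d{\left(61 \right)}} - 28125}{-26171 + z} = \frac{\sqrt{77 + \left(8 + \frac{9}{61}\right)} - 28125}{-26171 - 3098} = \frac{\sqrt{77 + \left(8 + 9 \cdot \frac{1}{61}\right)} - 28125}{-29269} = \left(\sqrt{77 + \left(8 + \frac{9}{61}\right)} - 28125\right) \left(- \frac{1}{29269}\right) = \left(\sqrt{77 + \frac{497}{61}} - 28125\right) \left(- \frac{1}{29269}\right) = \left(\sqrt{\frac{5194}{61}} - 28125\right) \left(- \frac{1}{29269}\right) = \left(\frac{7 \sqrt{6466}}{61} - 28125\right) \left(- \frac{1}{29269}\right) = \left(-28125 + \frac{7 \sqrt{6466}}{61}\right) \left(- \frac{1}{29269}\right) = \frac{28125}{29269} - \frac{7 \sqrt{6466}}{1785409}$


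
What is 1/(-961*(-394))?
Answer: 1/378634 ≈ 2.6411e-6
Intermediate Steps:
1/(-961*(-394)) = -1/961*(-1/394) = 1/378634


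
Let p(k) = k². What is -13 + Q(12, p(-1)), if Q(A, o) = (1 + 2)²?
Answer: -4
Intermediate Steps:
Q(A, o) = 9 (Q(A, o) = 3² = 9)
-13 + Q(12, p(-1)) = -13 + 9 = -4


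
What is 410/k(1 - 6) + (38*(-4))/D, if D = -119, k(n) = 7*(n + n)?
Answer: -545/119 ≈ -4.5798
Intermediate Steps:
k(n) = 14*n (k(n) = 7*(2*n) = 14*n)
410/k(1 - 6) + (38*(-4))/D = 410/((14*(1 - 6))) + (38*(-4))/(-119) = 410/((14*(-5))) - 152*(-1/119) = 410/(-70) + 152/119 = 410*(-1/70) + 152/119 = -41/7 + 152/119 = -545/119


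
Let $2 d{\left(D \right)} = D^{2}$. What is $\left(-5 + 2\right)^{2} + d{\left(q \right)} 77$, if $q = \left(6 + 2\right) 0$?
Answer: $9$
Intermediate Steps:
$q = 0$ ($q = 8 \cdot 0 = 0$)
$d{\left(D \right)} = \frac{D^{2}}{2}$
$\left(-5 + 2\right)^{2} + d{\left(q \right)} 77 = \left(-5 + 2\right)^{2} + \frac{0^{2}}{2} \cdot 77 = \left(-3\right)^{2} + \frac{1}{2} \cdot 0 \cdot 77 = 9 + 0 \cdot 77 = 9 + 0 = 9$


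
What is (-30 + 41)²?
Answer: 121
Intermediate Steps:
(-30 + 41)² = 11² = 121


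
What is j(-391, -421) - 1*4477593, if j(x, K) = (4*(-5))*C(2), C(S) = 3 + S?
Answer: -4477693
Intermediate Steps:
j(x, K) = -100 (j(x, K) = (4*(-5))*(3 + 2) = -20*5 = -100)
j(-391, -421) - 1*4477593 = -100 - 1*4477593 = -100 - 4477593 = -4477693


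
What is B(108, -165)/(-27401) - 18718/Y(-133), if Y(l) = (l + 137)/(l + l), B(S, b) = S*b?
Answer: 3100666397/2491 ≈ 1.2447e+6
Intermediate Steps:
Y(l) = (137 + l)/(2*l) (Y(l) = (137 + l)/((2*l)) = (137 + l)*(1/(2*l)) = (137 + l)/(2*l))
B(108, -165)/(-27401) - 18718/Y(-133) = (108*(-165))/(-27401) - 18718*(-266/(137 - 133)) = -17820*(-1/27401) - 18718/((½)*(-1/133)*4) = 1620/2491 - 18718/(-2/133) = 1620/2491 - 18718*(-133/2) = 1620/2491 + 1244747 = 3100666397/2491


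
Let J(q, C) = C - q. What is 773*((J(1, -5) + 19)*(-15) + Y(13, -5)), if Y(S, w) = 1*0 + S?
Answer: -140686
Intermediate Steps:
Y(S, w) = S (Y(S, w) = 0 + S = S)
773*((J(1, -5) + 19)*(-15) + Y(13, -5)) = 773*(((-5 - 1*1) + 19)*(-15) + 13) = 773*(((-5 - 1) + 19)*(-15) + 13) = 773*((-6 + 19)*(-15) + 13) = 773*(13*(-15) + 13) = 773*(-195 + 13) = 773*(-182) = -140686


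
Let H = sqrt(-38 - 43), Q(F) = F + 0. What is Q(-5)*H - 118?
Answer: -118 - 45*I ≈ -118.0 - 45.0*I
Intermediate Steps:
Q(F) = F
H = 9*I (H = sqrt(-81) = 9*I ≈ 9.0*I)
Q(-5)*H - 118 = -45*I - 118 = -118 - 45*I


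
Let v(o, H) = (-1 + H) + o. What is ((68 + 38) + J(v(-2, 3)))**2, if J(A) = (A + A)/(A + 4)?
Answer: 11236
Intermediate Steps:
v(o, H) = -1 + H + o
J(A) = 2*A/(4 + A) (J(A) = (2*A)/(4 + A) = 2*A/(4 + A))
((68 + 38) + J(v(-2, 3)))**2 = ((68 + 38) + 2*(-1 + 3 - 2)/(4 + (-1 + 3 - 2)))**2 = (106 + 2*0/(4 + 0))**2 = (106 + 2*0/4)**2 = (106 + 2*0*(1/4))**2 = (106 + 0)**2 = 106**2 = 11236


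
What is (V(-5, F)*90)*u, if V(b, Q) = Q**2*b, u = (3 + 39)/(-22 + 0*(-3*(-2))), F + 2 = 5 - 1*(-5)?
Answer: 604800/11 ≈ 54982.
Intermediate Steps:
F = 8 (F = -2 + (5 - 1*(-5)) = -2 + (5 + 5) = -2 + 10 = 8)
u = -21/11 (u = 42/(-22 + 0*6) = 42/(-22 + 0) = 42/(-22) = 42*(-1/22) = -21/11 ≈ -1.9091)
V(b, Q) = b*Q**2
(V(-5, F)*90)*u = (-5*8**2*90)*(-21/11) = (-5*64*90)*(-21/11) = -320*90*(-21/11) = -28800*(-21/11) = 604800/11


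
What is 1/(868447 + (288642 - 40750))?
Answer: 1/1116339 ≈ 8.9578e-7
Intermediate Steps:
1/(868447 + (288642 - 40750)) = 1/(868447 + 247892) = 1/1116339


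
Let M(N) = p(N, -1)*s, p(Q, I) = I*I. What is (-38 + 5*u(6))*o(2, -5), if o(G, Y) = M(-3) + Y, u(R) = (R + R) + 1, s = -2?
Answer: -189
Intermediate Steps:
p(Q, I) = I**2
M(N) = -2 (M(N) = (-1)**2*(-2) = 1*(-2) = -2)
u(R) = 1 + 2*R (u(R) = 2*R + 1 = 1 + 2*R)
o(G, Y) = -2 + Y
(-38 + 5*u(6))*o(2, -5) = (-38 + 5*(1 + 2*6))*(-2 - 5) = (-38 + 5*(1 + 12))*(-7) = (-38 + 5*13)*(-7) = (-38 + 65)*(-7) = 27*(-7) = -189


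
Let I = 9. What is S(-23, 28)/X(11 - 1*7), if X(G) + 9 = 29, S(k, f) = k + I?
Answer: -7/10 ≈ -0.70000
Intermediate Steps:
S(k, f) = 9 + k (S(k, f) = k + 9 = 9 + k)
X(G) = 20 (X(G) = -9 + 29 = 20)
S(-23, 28)/X(11 - 1*7) = (9 - 23)/20 = -14*1/20 = -7/10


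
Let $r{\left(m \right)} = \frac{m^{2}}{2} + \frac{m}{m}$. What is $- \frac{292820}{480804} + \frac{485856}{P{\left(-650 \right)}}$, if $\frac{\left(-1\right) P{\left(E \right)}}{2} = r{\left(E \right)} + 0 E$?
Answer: $- \frac{14888272661}{8464193817} \approx -1.759$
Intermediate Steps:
$r{\left(m \right)} = 1 + \frac{m^{2}}{2}$ ($r{\left(m \right)} = m^{2} \cdot \frac{1}{2} + 1 = \frac{m^{2}}{2} + 1 = 1 + \frac{m^{2}}{2}$)
$P{\left(E \right)} = -2 - E^{2}$ ($P{\left(E \right)} = - 2 \left(\left(1 + \frac{E^{2}}{2}\right) + 0 E\right) = - 2 \left(\left(1 + \frac{E^{2}}{2}\right) + 0\right) = - 2 \left(1 + \frac{E^{2}}{2}\right) = -2 - E^{2}$)
$- \frac{292820}{480804} + \frac{485856}{P{\left(-650 \right)}} = - \frac{292820}{480804} + \frac{485856}{-2 - \left(-650\right)^{2}} = \left(-292820\right) \frac{1}{480804} + \frac{485856}{-2 - 422500} = - \frac{73205}{120201} + \frac{485856}{-2 - 422500} = - \frac{73205}{120201} + \frac{485856}{-422502} = - \frac{73205}{120201} + 485856 \left(- \frac{1}{422502}\right) = - \frac{73205}{120201} - \frac{80976}{70417} = - \frac{14888272661}{8464193817}$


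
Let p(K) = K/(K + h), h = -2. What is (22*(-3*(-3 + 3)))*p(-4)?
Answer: 0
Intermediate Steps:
p(K) = K/(-2 + K) (p(K) = K/(K - 2) = K/(-2 + K))
(22*(-3*(-3 + 3)))*p(-4) = (22*(-3*(-3 + 3)))*(-4/(-2 - 4)) = (22*(-3*0))*(-4/(-6)) = (22*0)*(-4*(-⅙)) = 0*(⅔) = 0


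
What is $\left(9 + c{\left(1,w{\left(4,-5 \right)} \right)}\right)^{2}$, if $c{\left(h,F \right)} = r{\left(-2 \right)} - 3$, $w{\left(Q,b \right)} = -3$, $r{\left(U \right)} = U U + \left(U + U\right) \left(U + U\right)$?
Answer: $676$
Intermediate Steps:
$r{\left(U \right)} = 5 U^{2}$ ($r{\left(U \right)} = U^{2} + 2 U 2 U = U^{2} + 4 U^{2} = 5 U^{2}$)
$c{\left(h,F \right)} = 17$ ($c{\left(h,F \right)} = 5 \left(-2\right)^{2} - 3 = 5 \cdot 4 - 3 = 20 - 3 = 17$)
$\left(9 + c{\left(1,w{\left(4,-5 \right)} \right)}\right)^{2} = \left(9 + 17\right)^{2} = 26^{2} = 676$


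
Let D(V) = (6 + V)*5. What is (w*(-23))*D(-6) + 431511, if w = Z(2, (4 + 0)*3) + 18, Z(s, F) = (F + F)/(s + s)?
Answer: 431511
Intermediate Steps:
Z(s, F) = F/s (Z(s, F) = (2*F)/((2*s)) = (2*F)*(1/(2*s)) = F/s)
w = 24 (w = ((4 + 0)*3)/2 + 18 = (4*3)*(½) + 18 = 12*(½) + 18 = 6 + 18 = 24)
D(V) = 30 + 5*V
(w*(-23))*D(-6) + 431511 = (24*(-23))*(30 + 5*(-6)) + 431511 = -552*(30 - 30) + 431511 = -552*0 + 431511 = 0 + 431511 = 431511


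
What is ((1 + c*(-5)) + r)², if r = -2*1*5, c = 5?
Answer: 1156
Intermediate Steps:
r = -10 (r = -2*5 = -10)
((1 + c*(-5)) + r)² = ((1 + 5*(-5)) - 10)² = ((1 - 25) - 10)² = (-24 - 10)² = (-34)² = 1156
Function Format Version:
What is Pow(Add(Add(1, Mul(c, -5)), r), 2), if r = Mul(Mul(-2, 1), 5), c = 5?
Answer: 1156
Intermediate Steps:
r = -10 (r = Mul(-2, 5) = -10)
Pow(Add(Add(1, Mul(c, -5)), r), 2) = Pow(Add(Add(1, Mul(5, -5)), -10), 2) = Pow(Add(Add(1, -25), -10), 2) = Pow(Add(-24, -10), 2) = Pow(-34, 2) = 1156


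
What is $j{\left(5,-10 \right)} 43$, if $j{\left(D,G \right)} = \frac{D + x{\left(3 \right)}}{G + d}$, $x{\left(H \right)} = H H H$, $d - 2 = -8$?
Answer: $-86$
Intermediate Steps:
$d = -6$ ($d = 2 - 8 = -6$)
$x{\left(H \right)} = H^{3}$ ($x{\left(H \right)} = H^{2} H = H^{3}$)
$j{\left(D,G \right)} = \frac{27 + D}{-6 + G}$ ($j{\left(D,G \right)} = \frac{D + 3^{3}}{G - 6} = \frac{D + 27}{-6 + G} = \frac{27 + D}{-6 + G}$)
$j{\left(5,-10 \right)} 43 = \frac{27 + 5}{-6 - 10} \cdot 43 = \frac{1}{-16} \cdot 32 \cdot 43 = \left(- \frac{1}{16}\right) 32 \cdot 43 = \left(-2\right) 43 = -86$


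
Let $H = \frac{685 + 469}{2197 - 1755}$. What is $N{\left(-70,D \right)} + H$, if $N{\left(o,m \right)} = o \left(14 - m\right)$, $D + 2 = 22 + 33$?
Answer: $\frac{603907}{221} \approx 2732.6$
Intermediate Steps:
$D = 53$ ($D = -2 + \left(22 + 33\right) = -2 + 55 = 53$)
$H = \frac{577}{221}$ ($H = \frac{1154}{442} = 1154 \cdot \frac{1}{442} = \frac{577}{221} \approx 2.6109$)
$N{\left(-70,D \right)} + H = - 70 \left(14 - 53\right) + \frac{577}{221} = \left(-70\right) \left(-39\right) + \frac{577}{221} = 2730 + \frac{577}{221} = \frac{603907}{221}$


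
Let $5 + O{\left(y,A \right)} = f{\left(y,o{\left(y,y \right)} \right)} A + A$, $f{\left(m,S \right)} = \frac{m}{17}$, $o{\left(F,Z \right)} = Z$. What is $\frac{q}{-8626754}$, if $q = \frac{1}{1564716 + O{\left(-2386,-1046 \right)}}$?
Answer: $- \frac{17}{250849279043994} \approx -6.777 \cdot 10^{-14}$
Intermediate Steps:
$f{\left(m,S \right)} = \frac{m}{17}$ ($f{\left(m,S \right)} = m \frac{1}{17} = \frac{m}{17}$)
$O{\left(y,A \right)} = -5 + A + \frac{A y}{17}$ ($O{\left(y,A \right)} = -5 + \left(\frac{y}{17} A + A\right) = -5 + \left(\frac{A y}{17} + A\right) = -5 + \left(A + \frac{A y}{17}\right) = -5 + A + \frac{A y}{17}$)
$q = \frac{17}{29078061}$ ($q = \frac{1}{1564716 - \left(1051 - \frac{2495756}{17}\right)} = \frac{1}{1564716 - - \frac{2477889}{17}} = \frac{1}{1564716 + \frac{2477889}{17}} = \frac{1}{\frac{29078061}{17}} = \frac{17}{29078061} \approx 5.8463 \cdot 10^{-7}$)
$\frac{q}{-8626754} = \frac{17}{29078061 \left(-8626754\right)} = \frac{17}{29078061} \left(- \frac{1}{8626754}\right) = - \frac{17}{250849279043994}$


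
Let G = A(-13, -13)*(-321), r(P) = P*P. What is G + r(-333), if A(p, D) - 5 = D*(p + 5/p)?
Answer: 53430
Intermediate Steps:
A(p, D) = 5 + D*(p + 5/p)
r(P) = P²
G = -57459 (G = (5 - 13*(-13) + 5*(-13)/(-13))*(-321) = (5 + 169 + 5*(-13)*(-1/13))*(-321) = (5 + 169 + 5)*(-321) = 179*(-321) = -57459)
G + r(-333) = -57459 + (-333)² = -57459 + 110889 = 53430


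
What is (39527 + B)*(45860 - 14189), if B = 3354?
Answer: 1358084151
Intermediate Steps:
(39527 + B)*(45860 - 14189) = (39527 + 3354)*(45860 - 14189) = 42881*31671 = 1358084151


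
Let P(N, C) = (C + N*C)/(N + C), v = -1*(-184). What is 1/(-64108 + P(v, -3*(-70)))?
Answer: -197/12609851 ≈ -1.5623e-5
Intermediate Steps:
v = 184
P(N, C) = (C + C*N)/(C + N)
1/(-64108 + P(v, -3*(-70))) = 1/(-64108 + (-3*(-70))*(1 + 184)/(-3*(-70) + 184)) = 1/(-64108 + 210*185/(210 + 184)) = 1/(-64108 + 210*185/394) = 1/(-64108 + 210*(1/394)*185) = 1/(-64108 + 19425/197) = 1/(-12609851/197) = -197/12609851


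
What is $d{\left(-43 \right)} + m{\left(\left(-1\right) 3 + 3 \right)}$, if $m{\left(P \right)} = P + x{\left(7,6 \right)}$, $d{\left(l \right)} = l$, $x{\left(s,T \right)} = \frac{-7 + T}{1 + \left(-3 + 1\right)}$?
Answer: $-42$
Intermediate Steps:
$x{\left(s,T \right)} = 7 - T$ ($x{\left(s,T \right)} = \frac{-7 + T}{1 - 2} = \frac{-7 + T}{-1} = \left(-7 + T\right) \left(-1\right) = 7 - T$)
$m{\left(P \right)} = 1 + P$ ($m{\left(P \right)} = P + \left(7 - 6\right) = P + 1 = 1 + P$)
$d{\left(-43 \right)} + m{\left(\left(-1\right) 3 + 3 \right)} = -43 + \left(1 + \left(\left(-1\right) 3 + 3\right)\right) = -43 + \left(1 + \left(-3 + 3\right)\right) = -43 + \left(1 + 0\right) = -43 + 1 = -42$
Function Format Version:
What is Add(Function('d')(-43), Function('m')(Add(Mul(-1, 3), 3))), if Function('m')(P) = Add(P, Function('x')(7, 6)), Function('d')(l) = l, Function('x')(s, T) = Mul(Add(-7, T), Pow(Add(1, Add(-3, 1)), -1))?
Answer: -42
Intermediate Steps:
Function('x')(s, T) = Add(7, Mul(-1, T)) (Function('x')(s, T) = Mul(Add(-7, T), Pow(Add(1, -2), -1)) = Mul(Add(-7, T), Pow(-1, -1)) = Mul(Add(-7, T), -1) = Add(7, Mul(-1, T)))
Function('m')(P) = Add(1, P) (Function('m')(P) = Add(P, Add(7, Mul(-1, 6))) = Add(P, Add(7, -6)) = Add(P, 1) = Add(1, P))
Add(Function('d')(-43), Function('m')(Add(Mul(-1, 3), 3))) = Add(-43, Add(1, Add(Mul(-1, 3), 3))) = Add(-43, Add(1, Add(-3, 3))) = Add(-43, Add(1, 0)) = Add(-43, 1) = -42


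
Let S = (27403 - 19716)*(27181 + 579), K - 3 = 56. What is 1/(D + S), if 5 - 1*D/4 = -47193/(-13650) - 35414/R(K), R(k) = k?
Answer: 134225/28642746177642 ≈ 4.6862e-9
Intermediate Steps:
K = 59 (K = 3 + 56 = 59)
S = 213391120 (S = 7687*27760 = 213391120)
D = 323095642/134225 (D = 20 - 4*(-47193/(-13650) - 35414/59) = 20 - 4*(-47193*(-1/13650) - 35414*1/59) = 20 - 4*(15731/4550 - 35414/59) = 20 - 4*(-160205571/268450) = 20 + 320411142/134225 = 323095642/134225 ≈ 2407.1)
1/(D + S) = 1/(323095642/134225 + 213391120) = 1/(28642746177642/134225) = 134225/28642746177642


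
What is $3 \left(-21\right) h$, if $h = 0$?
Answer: $0$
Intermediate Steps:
$3 \left(-21\right) h = 3 \left(-21\right) 0 = \left(-63\right) 0 = 0$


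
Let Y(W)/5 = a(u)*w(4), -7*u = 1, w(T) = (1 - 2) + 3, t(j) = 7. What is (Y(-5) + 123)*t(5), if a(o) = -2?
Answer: 721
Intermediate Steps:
w(T) = 2 (w(T) = -1 + 3 = 2)
u = -⅐ (u = -⅐*1 = -⅐ ≈ -0.14286)
Y(W) = -20 (Y(W) = 5*(-2*2) = 5*(-4) = -20)
(Y(-5) + 123)*t(5) = (-20 + 123)*7 = 103*7 = 721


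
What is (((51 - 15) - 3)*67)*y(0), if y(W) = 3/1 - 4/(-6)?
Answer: 8107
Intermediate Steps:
y(W) = 11/3 (y(W) = 3*1 - 4*(-⅙) = 3 + ⅔ = 11/3)
(((51 - 15) - 3)*67)*y(0) = (((51 - 15) - 3)*67)*(11/3) = ((36 - 3)*67)*(11/3) = (33*67)*(11/3) = 2211*(11/3) = 8107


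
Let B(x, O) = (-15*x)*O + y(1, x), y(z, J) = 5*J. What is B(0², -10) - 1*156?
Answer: -156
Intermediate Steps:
B(x, O) = 5*x - 15*O*x (B(x, O) = (-15*x)*O + 5*x = -15*O*x + 5*x = 5*x - 15*O*x)
B(0², -10) - 1*156 = 5*0²*(1 - 3*(-10)) - 1*156 = 5*0*(1 + 30) - 156 = 5*0*31 - 156 = 0 - 156 = -156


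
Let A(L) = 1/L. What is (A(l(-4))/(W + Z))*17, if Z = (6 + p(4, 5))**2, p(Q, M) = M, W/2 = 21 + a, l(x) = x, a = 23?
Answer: -17/836 ≈ -0.020335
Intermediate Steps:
A(L) = 1/L
W = 88 (W = 2*(21 + 23) = 2*44 = 88)
Z = 121 (Z = (6 + 5)**2 = 11**2 = 121)
(A(l(-4))/(W + Z))*17 = (1/((-4)*(88 + 121)))*17 = -1/4/209*17 = -1/4*1/209*17 = -1/836*17 = -17/836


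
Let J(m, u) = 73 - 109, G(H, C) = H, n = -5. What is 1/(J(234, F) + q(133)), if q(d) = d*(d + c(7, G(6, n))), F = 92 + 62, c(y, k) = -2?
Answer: 1/17387 ≈ 5.7514e-5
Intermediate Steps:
F = 154
J(m, u) = -36
q(d) = d*(-2 + d) (q(d) = d*(d - 2) = d*(-2 + d))
1/(J(234, F) + q(133)) = 1/(-36 + 133*(-2 + 133)) = 1/(-36 + 133*131) = 1/(-36 + 17423) = 1/17387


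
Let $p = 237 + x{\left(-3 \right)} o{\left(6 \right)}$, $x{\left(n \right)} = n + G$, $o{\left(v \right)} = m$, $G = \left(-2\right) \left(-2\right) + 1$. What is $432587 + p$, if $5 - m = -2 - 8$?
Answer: $432854$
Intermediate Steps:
$G = 5$ ($G = 4 + 1 = 5$)
$m = 15$ ($m = 5 - \left(-2 - 8\right) = 5 - -10 = 5 + 10 = 15$)
$o{\left(v \right)} = 15$
$x{\left(n \right)} = 5 + n$ ($x{\left(n \right)} = n + 5 = 5 + n$)
$p = 267$ ($p = 237 + \left(5 - 3\right) 15 = 237 + 2 \cdot 15 = 237 + 30 = 267$)
$432587 + p = 432587 + 267 = 432854$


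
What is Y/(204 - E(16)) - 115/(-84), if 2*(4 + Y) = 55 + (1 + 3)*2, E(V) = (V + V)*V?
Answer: 215/168 ≈ 1.2798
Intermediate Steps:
E(V) = 2*V² (E(V) = (2*V)*V = 2*V²)
Y = 55/2 (Y = -4 + (55 + (1 + 3)*2)/2 = -4 + (55 + 4*2)/2 = -4 + (55 + 8)/2 = -4 + (½)*63 = -4 + 63/2 = 55/2 ≈ 27.500)
Y/(204 - E(16)) - 115/(-84) = 55/(2*(204 - 2*16²)) - 115/(-84) = 55/(2*(204 - 2*256)) - 115*(-1/84) = 55/(2*(204 - 1*512)) + 115/84 = 55/(2*(204 - 512)) + 115/84 = (55/2)/(-308) + 115/84 = (55/2)*(-1/308) + 115/84 = -5/56 + 115/84 = 215/168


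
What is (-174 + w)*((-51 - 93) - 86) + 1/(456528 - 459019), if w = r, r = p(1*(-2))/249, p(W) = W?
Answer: 24823910791/620259 ≈ 40022.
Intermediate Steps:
r = -2/249 (r = (1*(-2))/249 = -2*1/249 = -2/249 ≈ -0.0080321)
w = -2/249 ≈ -0.0080321
(-174 + w)*((-51 - 93) - 86) + 1/(456528 - 459019) = (-174 - 2/249)*((-51 - 93) - 86) + 1/(456528 - 459019) = -43328*(-144 - 86)/249 + 1/(-2491) = -43328/249*(-230) - 1/2491 = 9965440/249 - 1/2491 = 24823910791/620259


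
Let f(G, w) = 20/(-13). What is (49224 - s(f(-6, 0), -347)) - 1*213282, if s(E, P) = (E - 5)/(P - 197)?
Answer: -68248133/416 ≈ -1.6406e+5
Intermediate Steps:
f(G, w) = -20/13 (f(G, w) = 20*(-1/13) = -20/13)
s(E, P) = (-5 + E)/(-197 + P)
(49224 - s(f(-6, 0), -347)) - 1*213282 = (49224 - (-5 - 20/13)/(-197 - 347)) - 1*213282 = (49224 - (-85)/((-544)*13)) - 213282 = (49224 - (-1)*(-85)/(544*13)) - 213282 = (49224 - 1*5/416) - 213282 = (49224 - 5/416) - 213282 = 20477179/416 - 213282 = -68248133/416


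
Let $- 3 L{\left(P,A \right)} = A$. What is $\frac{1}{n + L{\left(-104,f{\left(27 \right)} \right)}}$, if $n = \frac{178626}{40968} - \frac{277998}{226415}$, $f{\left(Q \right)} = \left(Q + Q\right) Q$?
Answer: $- \frac{220851660}{106642130957} \approx -0.002071$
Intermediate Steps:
$f{\left(Q \right)} = 2 Q^{2}$ ($f{\left(Q \right)} = 2 Q Q = 2 Q^{2}$)
$L{\left(P,A \right)} = - \frac{A}{3}$
$n = \frac{691775803}{220851660}$ ($n = 178626 \cdot \frac{1}{40968} - \frac{39714}{32345} = \frac{29771}{6828} - \frac{39714}{32345} = \frac{691775803}{220851660} \approx 3.1323$)
$\frac{1}{n + L{\left(-104,f{\left(27 \right)} \right)}} = \frac{1}{\frac{691775803}{220851660} - \frac{2 \cdot 27^{2}}{3}} = \frac{1}{\frac{691775803}{220851660} - \frac{2 \cdot 729}{3}} = \frac{1}{\frac{691775803}{220851660} - 486} = \frac{1}{- \frac{106642130957}{220851660}} = - \frac{220851660}{106642130957}$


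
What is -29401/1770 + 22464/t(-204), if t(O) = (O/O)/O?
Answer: -8111330521/1770 ≈ -4.5827e+6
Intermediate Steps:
t(O) = 1/O
-29401/1770 + 22464/t(-204) = -29401/1770 + 22464/(1/(-204)) = -29401*1/1770 + 22464/(-1/204) = -29401/1770 + 22464*(-204) = -29401/1770 - 4582656 = -8111330521/1770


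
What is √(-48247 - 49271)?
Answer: I*√97518 ≈ 312.28*I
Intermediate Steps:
√(-48247 - 49271) = √(-97518) = I*√97518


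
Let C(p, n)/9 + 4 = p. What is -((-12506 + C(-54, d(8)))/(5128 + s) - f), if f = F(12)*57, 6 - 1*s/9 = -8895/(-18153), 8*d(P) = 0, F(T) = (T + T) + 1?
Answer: 14907836051/10443199 ≈ 1427.5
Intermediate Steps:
F(T) = 1 + 2*T (F(T) = 2*T + 1 = 1 + 2*T)
d(P) = 0 (d(P) = (⅛)*0 = 0)
s = 100023/2017 (s = 54 - (-80055)/(-18153) = 54 - (-80055)*(-1)/18153 = 54 - 9*2965/6051 = 54 - 8895/2017 = 100023/2017 ≈ 49.590)
C(p, n) = -36 + 9*p
f = 1425 (f = (1 + 2*12)*57 = (1 + 24)*57 = 25*57 = 1425)
-((-12506 + C(-54, d(8)))/(5128 + s) - f) = -((-12506 + (-36 + 9*(-54)))/(5128 + 100023/2017) - 1*1425) = -((-12506 + (-36 - 486))/(10443199/2017) - 1425) = -((-12506 - 522)*(2017/10443199) - 1425) = -(-13028*2017/10443199 - 1425) = -(-26277476/10443199 - 1425) = -1*(-14907836051/10443199) = 14907836051/10443199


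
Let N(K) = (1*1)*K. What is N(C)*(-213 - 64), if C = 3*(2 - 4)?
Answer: 1662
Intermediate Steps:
C = -6 (C = 3*(-2) = -6)
N(K) = K (N(K) = 1*K = K)
N(C)*(-213 - 64) = -6*(-213 - 64) = -6*(-277) = 1662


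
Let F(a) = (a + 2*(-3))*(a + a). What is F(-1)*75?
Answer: 1050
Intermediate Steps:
F(a) = 2*a*(-6 + a) (F(a) = (a - 6)*(2*a) = (-6 + a)*(2*a) = 2*a*(-6 + a))
F(-1)*75 = (2*(-1)*(-6 - 1))*75 = (2*(-1)*(-7))*75 = 14*75 = 1050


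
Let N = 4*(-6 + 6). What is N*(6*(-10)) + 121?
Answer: 121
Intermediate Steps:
N = 0 (N = 4*0 = 0)
N*(6*(-10)) + 121 = 0*(6*(-10)) + 121 = 0*(-60) + 121 = 0 + 121 = 121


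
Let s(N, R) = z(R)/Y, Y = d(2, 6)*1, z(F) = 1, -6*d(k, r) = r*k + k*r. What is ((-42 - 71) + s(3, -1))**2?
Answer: 205209/16 ≈ 12826.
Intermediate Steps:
d(k, r) = -k*r/3 (d(k, r) = -(r*k + k*r)/6 = -(k*r + k*r)/6 = -k*r/3)
Y = -4 (Y = -1/3*2*6*1 = -4*1 = -4)
s(N, R) = -1/4 (s(N, R) = 1/(-4) = 1*(-1/4) = -1/4)
((-42 - 71) + s(3, -1))**2 = ((-42 - 71) - 1/4)**2 = (-113 - 1/4)**2 = (-453/4)**2 = 205209/16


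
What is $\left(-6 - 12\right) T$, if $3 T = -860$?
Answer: $5160$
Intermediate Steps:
$T = - \frac{860}{3}$ ($T = \frac{1}{3} \left(-860\right) = - \frac{860}{3} \approx -286.67$)
$\left(-6 - 12\right) T = \left(-6 - 12\right) \left(- \frac{860}{3}\right) = \left(-18\right) \left(- \frac{860}{3}\right) = 5160$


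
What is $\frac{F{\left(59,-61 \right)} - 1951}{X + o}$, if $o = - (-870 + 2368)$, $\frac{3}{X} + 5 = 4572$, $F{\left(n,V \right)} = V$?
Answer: $\frac{9188804}{6841363} \approx 1.3431$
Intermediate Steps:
$X = \frac{3}{4567}$ ($X = \frac{3}{-5 + 4572} = \frac{3}{4567} \approx 0.00065689$)
$o = -1498$ ($o = \left(-1\right) 1498 = -1498$)
$\frac{F{\left(59,-61 \right)} - 1951}{X + o} = \frac{-61 - 1951}{\frac{3}{4567} - 1498} = - \frac{2012}{- \frac{6841363}{4567}} = \left(-2012\right) \left(- \frac{4567}{6841363}\right) = \frac{9188804}{6841363}$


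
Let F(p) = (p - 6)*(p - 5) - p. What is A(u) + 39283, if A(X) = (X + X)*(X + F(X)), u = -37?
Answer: -94361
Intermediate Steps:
F(p) = -p + (-6 + p)*(-5 + p) (F(p) = (-6 + p)*(-5 + p) - p = -p + (-6 + p)*(-5 + p))
A(X) = 2*X*(30 + X² - 11*X) (A(X) = (X + X)*(X + (30 + X² - 12*X)) = (2*X)*(30 + X² - 11*X) = 2*X*(30 + X² - 11*X))
A(u) + 39283 = 2*(-37)*(30 + (-37)² - 11*(-37)) + 39283 = 2*(-37)*(30 + 1369 + 407) + 39283 = 2*(-37)*1806 + 39283 = -133644 + 39283 = -94361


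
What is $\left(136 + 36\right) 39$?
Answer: $6708$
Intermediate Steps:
$\left(136 + 36\right) 39 = 172 \cdot 39 = 6708$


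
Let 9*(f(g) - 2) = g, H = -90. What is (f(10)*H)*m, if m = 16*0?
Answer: 0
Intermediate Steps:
f(g) = 2 + g/9
m = 0
(f(10)*H)*m = ((2 + (1/9)*10)*(-90))*0 = ((2 + 10/9)*(-90))*0 = ((28/9)*(-90))*0 = -280*0 = 0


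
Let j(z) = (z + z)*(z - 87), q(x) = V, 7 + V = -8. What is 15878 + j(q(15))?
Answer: 18938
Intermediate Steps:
V = -15 (V = -7 - 8 = -15)
q(x) = -15
j(z) = 2*z*(-87 + z) (j(z) = (2*z)*(-87 + z) = 2*z*(-87 + z))
15878 + j(q(15)) = 15878 + 2*(-15)*(-87 - 15) = 15878 + 2*(-15)*(-102) = 15878 + 3060 = 18938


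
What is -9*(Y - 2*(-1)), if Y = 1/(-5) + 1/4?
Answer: -369/20 ≈ -18.450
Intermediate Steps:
Y = 1/20 (Y = 1*(-1/5) + 1*(1/4) = -1/5 + 1/4 = 1/20 ≈ 0.050000)
-9*(Y - 2*(-1)) = -9*(1/20 - 2*(-1)) = -9*(1/20 + 2) = -9*41/20 = -369/20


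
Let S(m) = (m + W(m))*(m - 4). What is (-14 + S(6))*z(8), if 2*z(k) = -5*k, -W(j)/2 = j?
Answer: 520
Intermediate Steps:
W(j) = -2*j
z(k) = -5*k/2 (z(k) = (-5*k)/2 = -5*k/2)
S(m) = -m*(-4 + m) (S(m) = (m - 2*m)*(m - 4) = (-m)*(-4 + m) = -m*(-4 + m))
(-14 + S(6))*z(8) = (-14 + 6*(4 - 1*6))*(-5/2*8) = (-14 + 6*(4 - 6))*(-20) = (-14 + 6*(-2))*(-20) = (-14 - 12)*(-20) = -26*(-20) = 520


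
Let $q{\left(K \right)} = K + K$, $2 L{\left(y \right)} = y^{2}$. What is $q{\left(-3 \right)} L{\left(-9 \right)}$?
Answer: $-243$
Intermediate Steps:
$L{\left(y \right)} = \frac{y^{2}}{2}$
$q{\left(K \right)} = 2 K$
$q{\left(-3 \right)} L{\left(-9 \right)} = 2 \left(-3\right) \frac{\left(-9\right)^{2}}{2} = - 6 \cdot \frac{1}{2} \cdot 81 = \left(-6\right) \frac{81}{2} = -243$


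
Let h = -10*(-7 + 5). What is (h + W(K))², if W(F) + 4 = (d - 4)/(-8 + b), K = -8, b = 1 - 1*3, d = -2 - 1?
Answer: 27889/100 ≈ 278.89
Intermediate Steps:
d = -3
b = -2 (b = 1 - 3 = -2)
W(F) = -33/10 (W(F) = -4 + (-3 - 4)/(-8 - 2) = -4 - 7/(-10) = -4 - 7*(-⅒) = -4 + 7/10 = -33/10)
h = 20 (h = -10*(-2) = 20)
(h + W(K))² = (20 - 33/10)² = (167/10)² = 27889/100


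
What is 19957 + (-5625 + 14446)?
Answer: 28778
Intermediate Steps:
19957 + (-5625 + 14446) = 19957 + 8821 = 28778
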